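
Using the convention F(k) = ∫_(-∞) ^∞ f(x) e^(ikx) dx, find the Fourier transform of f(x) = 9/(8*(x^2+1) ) 9*pi*exp(-Abs(k) ) /8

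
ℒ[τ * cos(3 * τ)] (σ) (σ^2 - 9)/(σ^2+9)^2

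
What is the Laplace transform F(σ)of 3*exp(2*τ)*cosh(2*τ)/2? 3*(σ - 2)/(2*σ*(σ - 4))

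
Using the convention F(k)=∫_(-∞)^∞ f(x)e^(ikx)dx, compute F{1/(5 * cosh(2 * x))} pi/(10 * cosh(pi * k/4))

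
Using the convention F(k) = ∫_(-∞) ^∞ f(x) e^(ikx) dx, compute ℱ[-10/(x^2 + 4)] -5 * pi * exp(-2 * Abs(k) ) 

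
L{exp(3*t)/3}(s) 1/(3*(s - 3))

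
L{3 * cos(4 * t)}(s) 3 * s/(s^2+16)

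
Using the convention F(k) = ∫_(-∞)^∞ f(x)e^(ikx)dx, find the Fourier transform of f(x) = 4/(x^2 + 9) 4*pi*exp(-3*Abs(k))/3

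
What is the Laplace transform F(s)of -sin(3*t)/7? -3/(7*s^2 + 63)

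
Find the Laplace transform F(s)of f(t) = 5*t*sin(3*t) 30*s/(s^2 + 9)^2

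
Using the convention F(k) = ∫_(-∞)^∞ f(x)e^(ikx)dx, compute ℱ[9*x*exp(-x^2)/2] 9*I*sqrt(pi)*k*exp(-k^2/4)/4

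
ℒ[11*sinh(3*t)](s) 33/(s^2 - 9)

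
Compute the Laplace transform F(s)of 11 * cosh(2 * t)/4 11 * s/(4 * (s^2 - 4))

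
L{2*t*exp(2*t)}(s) 2/(s - 2)^2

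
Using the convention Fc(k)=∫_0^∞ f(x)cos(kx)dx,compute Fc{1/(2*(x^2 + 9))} pi*exp(-3*k)/12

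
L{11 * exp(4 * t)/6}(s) 11/(6 * (s - 4))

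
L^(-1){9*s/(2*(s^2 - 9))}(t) 9*cosh(3*t)/2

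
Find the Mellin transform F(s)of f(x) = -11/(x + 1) -11*pi*csc(pi*s)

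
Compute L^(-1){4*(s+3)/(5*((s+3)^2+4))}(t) 4*exp(-3*t)*cos(2*t)/5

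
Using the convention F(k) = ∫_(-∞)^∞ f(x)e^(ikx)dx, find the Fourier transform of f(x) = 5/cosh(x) 5 * pi/cosh(pi * k/2)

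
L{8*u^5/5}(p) 192/p^6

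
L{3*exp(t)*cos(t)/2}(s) 3*(s - 1)/(2*((s - 1)^2+1))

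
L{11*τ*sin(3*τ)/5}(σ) 66*σ/(5*(σ^2 + 9)^2)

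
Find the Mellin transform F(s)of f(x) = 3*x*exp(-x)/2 3*gamma(s + 1)/2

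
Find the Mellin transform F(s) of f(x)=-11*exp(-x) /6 -11*gamma(s) /6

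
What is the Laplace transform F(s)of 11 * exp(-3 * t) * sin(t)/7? 11/(7 * ((s + 3)^2 + 1))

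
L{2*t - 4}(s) 2/s^2 - 4/s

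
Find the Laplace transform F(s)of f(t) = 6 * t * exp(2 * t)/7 6/(7 * (s - 2)^2)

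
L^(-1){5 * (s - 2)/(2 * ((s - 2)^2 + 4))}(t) 5 * exp(2 * t) * cos(2 * t)/2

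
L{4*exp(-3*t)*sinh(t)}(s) 4/((s + 3)^2 - 1)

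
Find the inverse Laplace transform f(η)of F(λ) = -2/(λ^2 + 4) -sin(2 * η)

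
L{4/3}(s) 4/(3*s)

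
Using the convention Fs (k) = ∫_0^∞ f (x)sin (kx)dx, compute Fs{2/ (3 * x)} pi/3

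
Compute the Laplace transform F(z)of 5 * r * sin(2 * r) 20 * z/(z^2 + 4)^2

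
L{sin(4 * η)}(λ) 4/(λ^2+16)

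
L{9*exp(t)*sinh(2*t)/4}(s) 9/(2*((s - 1)^2 - 4))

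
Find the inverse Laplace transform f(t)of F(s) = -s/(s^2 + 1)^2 -t * sin(t)/2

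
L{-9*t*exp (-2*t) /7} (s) -9/ (7*(s + 2) ^2) 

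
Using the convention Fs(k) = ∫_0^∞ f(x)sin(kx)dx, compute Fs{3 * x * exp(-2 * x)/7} 12 * k/(7 * (k^2 + 4)^2)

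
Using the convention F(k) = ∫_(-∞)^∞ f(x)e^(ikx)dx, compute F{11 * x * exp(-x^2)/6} 11 * I * sqrt(pi) * k * exp(-k^2/4)/12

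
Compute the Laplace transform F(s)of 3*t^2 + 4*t 4/s^2 + 6/s^3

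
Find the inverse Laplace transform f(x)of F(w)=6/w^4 x^3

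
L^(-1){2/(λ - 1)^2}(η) 2*η*exp(η)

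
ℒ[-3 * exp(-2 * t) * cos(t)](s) 3 * (-s - 2)/((s+2)^2+1)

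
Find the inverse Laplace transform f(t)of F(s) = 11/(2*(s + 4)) 11*exp(-4*t)/2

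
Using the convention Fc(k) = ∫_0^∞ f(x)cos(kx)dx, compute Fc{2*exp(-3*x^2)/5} sqrt(3)*sqrt(pi)*exp(-k^2/12)/15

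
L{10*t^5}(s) 1200/s^6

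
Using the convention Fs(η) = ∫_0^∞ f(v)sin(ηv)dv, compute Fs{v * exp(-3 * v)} 6 * η/(η^2 + 9)^2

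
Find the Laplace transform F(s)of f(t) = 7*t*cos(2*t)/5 7*(s^2-4)/(5*(s^2 + 4)^2)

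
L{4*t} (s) 4/s^2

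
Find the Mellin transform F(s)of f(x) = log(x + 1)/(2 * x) -pi * csc(pi * s)/(2 * s - 2)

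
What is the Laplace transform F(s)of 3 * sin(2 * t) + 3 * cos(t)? 3 * s/(s^2 + 1) + 6/(s^2 + 4)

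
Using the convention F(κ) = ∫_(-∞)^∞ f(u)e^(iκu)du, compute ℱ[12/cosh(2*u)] 6*pi/cosh(pi*κ/4)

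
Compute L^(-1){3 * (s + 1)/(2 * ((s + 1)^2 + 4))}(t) 3 * exp(-t) * cos(2 * t)/2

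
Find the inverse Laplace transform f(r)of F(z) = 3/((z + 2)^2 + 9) exp(-2 * r) * sin(3 * r)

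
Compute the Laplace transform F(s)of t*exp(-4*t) (s + 4)^(-2)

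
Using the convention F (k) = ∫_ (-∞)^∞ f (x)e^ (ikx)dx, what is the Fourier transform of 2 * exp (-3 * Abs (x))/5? 12/ (5 * (k^2 + 9))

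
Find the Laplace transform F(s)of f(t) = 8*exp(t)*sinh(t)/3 8/(3*s*(s - 2))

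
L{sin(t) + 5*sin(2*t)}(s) 10/(s^2 + 4) + 1/(s^2 + 1)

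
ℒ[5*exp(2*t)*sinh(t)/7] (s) 5/(7*((s - 2)^2-1))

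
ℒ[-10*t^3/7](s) -60/(7*s^4)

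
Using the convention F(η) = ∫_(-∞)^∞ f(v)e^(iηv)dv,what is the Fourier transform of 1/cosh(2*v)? pi/(2*cosh(pi*η/4))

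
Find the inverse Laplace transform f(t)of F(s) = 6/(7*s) 6/7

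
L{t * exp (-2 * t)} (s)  (s + 2)^ (-2)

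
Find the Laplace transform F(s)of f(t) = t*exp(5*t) (s - 5)^(-2)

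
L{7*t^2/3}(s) 14/(3*s^3)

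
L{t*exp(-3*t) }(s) (s + 3) ^(-2) 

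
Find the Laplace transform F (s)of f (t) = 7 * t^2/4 7/ (2 * s^3)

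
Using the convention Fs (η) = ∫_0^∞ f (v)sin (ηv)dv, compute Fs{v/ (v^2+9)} pi * exp (-3 * η)/2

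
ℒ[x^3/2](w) 3/w^4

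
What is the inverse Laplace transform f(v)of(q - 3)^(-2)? v*exp(3*v)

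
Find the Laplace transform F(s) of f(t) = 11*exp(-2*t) 11/(s + 2) 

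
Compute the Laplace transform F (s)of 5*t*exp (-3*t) 5/ (s + 3)^2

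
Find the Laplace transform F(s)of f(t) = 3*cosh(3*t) 3*s/(s^2-9)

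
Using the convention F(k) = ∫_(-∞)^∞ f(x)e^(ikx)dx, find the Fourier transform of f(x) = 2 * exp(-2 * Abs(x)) 8/(k^2 + 4)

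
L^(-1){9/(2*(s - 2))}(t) 9*exp(2*t)/2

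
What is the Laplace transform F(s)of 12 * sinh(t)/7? 12/(7 * (s^2 - 1))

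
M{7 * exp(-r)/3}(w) 7 * gamma(w)/3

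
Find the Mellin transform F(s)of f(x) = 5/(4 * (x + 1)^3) 5 * pi * (s - 2) * (s - 1)/(8 * sin(pi * s))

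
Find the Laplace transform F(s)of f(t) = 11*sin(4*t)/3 44/(3*(s^2+16))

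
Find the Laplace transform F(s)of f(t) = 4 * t 4/s^2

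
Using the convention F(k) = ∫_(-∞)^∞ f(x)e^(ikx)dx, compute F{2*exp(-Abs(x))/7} 4/(7*(k^2+1))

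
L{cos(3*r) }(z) z/(z^2 + 9) 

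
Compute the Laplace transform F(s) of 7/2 7/(2 * s) 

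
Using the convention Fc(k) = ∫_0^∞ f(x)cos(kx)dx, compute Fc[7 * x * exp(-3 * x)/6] 7 * (9 - k^2)/(6 * (k^2 + 9)^2)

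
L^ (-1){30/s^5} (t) 5 * t^4/4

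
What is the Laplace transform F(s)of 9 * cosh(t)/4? 9 * s/(4 * (s^2 - 1))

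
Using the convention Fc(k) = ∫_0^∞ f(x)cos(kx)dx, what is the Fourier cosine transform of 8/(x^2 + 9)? 4 * pi * exp(-3 * k)/3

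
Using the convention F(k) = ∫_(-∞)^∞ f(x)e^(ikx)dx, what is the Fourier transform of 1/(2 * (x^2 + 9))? pi * exp(-3 * Abs(k))/6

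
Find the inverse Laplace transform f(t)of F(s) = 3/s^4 t^3/2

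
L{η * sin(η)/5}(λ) 2 * λ/(5 * (λ^2 + 1)^2)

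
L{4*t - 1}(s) 4/s^2 - 1/s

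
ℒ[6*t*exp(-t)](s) 6/(s+1)^2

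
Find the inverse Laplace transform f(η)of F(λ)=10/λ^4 5 * η^3/3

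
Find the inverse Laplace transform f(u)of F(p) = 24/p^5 u^4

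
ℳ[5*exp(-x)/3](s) 5*gamma(s)/3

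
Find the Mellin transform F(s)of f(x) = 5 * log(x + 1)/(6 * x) -5 * pi * csc(pi * s)/(6 * s - 6)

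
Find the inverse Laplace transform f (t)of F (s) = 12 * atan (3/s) 12 * sin (3 * t)/t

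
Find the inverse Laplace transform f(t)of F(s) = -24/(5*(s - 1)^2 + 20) -12*exp(t)*sin(2*t)/5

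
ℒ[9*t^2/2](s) 9/s^3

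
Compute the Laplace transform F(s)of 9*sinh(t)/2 9/(2*(s^2-1))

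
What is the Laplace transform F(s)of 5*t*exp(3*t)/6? 5/(6*(s - 3)^2)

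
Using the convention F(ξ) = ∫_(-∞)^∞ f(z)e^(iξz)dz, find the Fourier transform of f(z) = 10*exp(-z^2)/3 10*sqrt(pi)*exp(-ξ^2/4)/3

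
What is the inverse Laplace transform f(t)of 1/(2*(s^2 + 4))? sin(2*t)/4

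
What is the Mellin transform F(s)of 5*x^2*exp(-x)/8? 5*gamma(s + 2)/8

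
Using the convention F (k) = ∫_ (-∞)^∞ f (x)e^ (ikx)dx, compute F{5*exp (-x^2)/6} 5*sqrt (pi)*exp (-k^2/4)/6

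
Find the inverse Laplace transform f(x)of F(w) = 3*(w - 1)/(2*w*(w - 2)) 3*exp(x)*cosh(x)/2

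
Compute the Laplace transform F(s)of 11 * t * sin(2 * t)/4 11 * s/(s^2 + 4)^2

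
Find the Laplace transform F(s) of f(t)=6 6/s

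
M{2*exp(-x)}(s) 2*gamma(s)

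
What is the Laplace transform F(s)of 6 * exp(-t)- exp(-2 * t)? 6/(s + 1) - 1/(s + 2)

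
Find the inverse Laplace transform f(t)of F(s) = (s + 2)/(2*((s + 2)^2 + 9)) exp(-2*t)*cos(3*t)/2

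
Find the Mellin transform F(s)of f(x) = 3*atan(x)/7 -3*pi*sec(pi*s/2)/(14*s)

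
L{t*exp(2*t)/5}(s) 1/(5*(s - 2)^2)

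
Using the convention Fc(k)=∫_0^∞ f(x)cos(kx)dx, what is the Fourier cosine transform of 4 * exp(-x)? 4/(k^2 + 1)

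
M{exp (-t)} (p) gamma (p)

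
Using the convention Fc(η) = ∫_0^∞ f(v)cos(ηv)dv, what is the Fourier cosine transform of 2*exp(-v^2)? sqrt(pi)*exp(-η^2/4)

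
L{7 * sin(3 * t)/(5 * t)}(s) 7 * atan(3/s)/5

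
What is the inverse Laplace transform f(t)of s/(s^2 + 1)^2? t*sin(t)/2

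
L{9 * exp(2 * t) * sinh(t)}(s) 9/((s - 2)^2 - 1)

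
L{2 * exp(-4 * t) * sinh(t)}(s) 2/((s+4)^2 - 1)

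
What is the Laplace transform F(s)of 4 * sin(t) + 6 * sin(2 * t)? 12/(s^2 + 4) + 4/(s^2 + 1)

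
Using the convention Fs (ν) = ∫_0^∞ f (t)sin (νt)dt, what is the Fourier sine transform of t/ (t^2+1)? pi*exp (-ν)/2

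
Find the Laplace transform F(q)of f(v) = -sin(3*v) -3/(q^2 + 9)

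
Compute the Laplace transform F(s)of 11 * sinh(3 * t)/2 33/(2 * (s^2 - 9))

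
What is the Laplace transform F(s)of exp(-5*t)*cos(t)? (s + 5)/((s + 5)^2 + 1)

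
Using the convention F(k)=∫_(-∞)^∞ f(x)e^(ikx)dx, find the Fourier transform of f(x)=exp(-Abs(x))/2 1/(k^2 + 1)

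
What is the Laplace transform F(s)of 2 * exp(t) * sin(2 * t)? 4/((s - 1)^2+4)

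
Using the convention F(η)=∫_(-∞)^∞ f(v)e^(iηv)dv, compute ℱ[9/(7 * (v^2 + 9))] 3 * pi * exp(-3 * Abs(η))/7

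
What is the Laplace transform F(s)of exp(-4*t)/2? 1/(2*(s + 4))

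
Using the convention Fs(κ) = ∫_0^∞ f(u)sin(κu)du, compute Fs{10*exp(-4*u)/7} 10*κ/(7*(κ^2 + 16))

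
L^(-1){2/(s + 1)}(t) 2*exp(-t)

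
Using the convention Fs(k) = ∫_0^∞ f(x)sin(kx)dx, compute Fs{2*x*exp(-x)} 4*k/(k^2 + 1)^2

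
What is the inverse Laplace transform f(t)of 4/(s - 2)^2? 4 * t * exp(2 * t)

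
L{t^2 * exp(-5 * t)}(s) 2/(s + 5)^3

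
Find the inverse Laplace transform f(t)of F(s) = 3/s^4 t^3/2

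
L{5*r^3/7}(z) 30/(7*z^4)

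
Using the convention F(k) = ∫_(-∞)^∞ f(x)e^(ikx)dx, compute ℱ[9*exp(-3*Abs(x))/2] 27/(k^2+9)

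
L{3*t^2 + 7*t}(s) 7/s^2 + 6/s^3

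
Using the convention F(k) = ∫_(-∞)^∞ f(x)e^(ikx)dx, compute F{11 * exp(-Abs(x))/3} 22/(3 * (k^2 + 1))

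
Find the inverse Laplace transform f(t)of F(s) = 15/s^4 5*t^3/2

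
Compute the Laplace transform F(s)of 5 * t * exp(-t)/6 5/(6 * (s + 1)^2)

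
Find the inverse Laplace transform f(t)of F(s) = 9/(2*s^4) 3*t^3/4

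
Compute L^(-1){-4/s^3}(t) -2*t^2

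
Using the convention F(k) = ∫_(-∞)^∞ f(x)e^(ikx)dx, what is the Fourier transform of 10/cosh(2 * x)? 5 * pi/cosh(pi * k/4)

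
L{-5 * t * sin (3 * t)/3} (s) -10 * s/ (s^2 + 9)^2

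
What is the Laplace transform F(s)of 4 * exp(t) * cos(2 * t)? 4 * (s - 1)/((s - 1)^2 + 4)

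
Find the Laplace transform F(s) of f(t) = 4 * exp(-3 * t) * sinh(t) 4/((s + 3) ^2 - 1) 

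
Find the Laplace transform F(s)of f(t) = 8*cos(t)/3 8*s/(3*(s^2 + 1))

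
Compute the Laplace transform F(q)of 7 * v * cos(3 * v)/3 7 * (q^2 - 9)/(3 * (q^2 + 9)^2)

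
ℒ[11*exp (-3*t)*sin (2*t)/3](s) 22/ (3*( (s + 3)^2 + 4))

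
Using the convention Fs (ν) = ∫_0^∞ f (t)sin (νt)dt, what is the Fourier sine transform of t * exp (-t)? 2 * ν/ (ν^2+1)^2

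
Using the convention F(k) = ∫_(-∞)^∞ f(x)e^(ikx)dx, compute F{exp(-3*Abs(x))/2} 3/(k^2 + 9)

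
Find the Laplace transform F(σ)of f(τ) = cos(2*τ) σ/(σ^2+4)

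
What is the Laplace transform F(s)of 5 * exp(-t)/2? 5/(2 * (s + 1))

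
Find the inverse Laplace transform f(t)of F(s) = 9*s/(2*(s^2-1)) 9*cosh(t)/2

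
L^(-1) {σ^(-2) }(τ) τ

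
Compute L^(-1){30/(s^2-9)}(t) 10 * sinh(3 * t)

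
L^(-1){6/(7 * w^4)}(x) x^3/7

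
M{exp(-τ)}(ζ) gamma(ζ)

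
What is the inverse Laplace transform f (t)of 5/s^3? 5 * t^2/2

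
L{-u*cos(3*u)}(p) (9 - p^2)/(p^2 + 9)^2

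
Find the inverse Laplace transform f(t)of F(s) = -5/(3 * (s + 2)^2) -5 * t * exp(-2 * t)/3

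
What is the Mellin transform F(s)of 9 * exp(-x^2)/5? 9 * gamma(s/2)/10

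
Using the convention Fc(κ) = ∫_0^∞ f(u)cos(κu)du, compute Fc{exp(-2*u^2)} sqrt(2)*sqrt(pi)*exp(-κ^2/8)/4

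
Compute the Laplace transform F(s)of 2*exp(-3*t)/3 2/(3*(s + 3))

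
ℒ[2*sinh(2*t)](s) 4/(s^2 - 4) 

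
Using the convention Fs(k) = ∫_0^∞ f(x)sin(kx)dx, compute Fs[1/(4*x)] pi/8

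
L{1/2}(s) 1/(2 * s)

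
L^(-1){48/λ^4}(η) 8*η^3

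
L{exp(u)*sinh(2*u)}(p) 2/((p - 1)^2 - 4)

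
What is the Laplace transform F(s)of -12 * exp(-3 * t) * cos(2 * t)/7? 12 * (-s - 3)/(7 * ((s + 3)^2 + 4))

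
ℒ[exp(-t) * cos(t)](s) (s + 1)/((s + 1)^2 + 1)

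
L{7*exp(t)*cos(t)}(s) 7*(s - 1)/((s - 1)^2 + 1)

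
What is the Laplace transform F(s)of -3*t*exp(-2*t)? -3/(s + 2)^2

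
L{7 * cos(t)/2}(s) 7 * s/(2 * (s^2 + 1))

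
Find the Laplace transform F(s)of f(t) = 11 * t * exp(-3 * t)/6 11/(6 * (s+3)^2)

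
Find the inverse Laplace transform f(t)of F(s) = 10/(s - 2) 10 * exp(2 * t)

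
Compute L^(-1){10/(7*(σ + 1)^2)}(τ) 10*τ*exp(-τ)/7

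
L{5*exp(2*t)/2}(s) 5/(2*(s - 2))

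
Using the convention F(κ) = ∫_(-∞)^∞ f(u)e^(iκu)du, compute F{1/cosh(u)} pi/cosh(pi*κ/2)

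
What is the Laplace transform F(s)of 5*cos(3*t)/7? 5*s/(7*(s^2 + 9))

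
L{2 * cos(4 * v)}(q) 2 * q/(q^2 + 16)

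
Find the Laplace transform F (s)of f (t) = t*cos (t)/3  (s^2 - 1)/ (3*(s^2 + 1)^2)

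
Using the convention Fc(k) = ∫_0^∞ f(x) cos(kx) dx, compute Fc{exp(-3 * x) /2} 3/(2 * (k^2 + 9) ) 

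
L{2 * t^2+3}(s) 3/s+4/s^3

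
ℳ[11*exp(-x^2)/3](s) 11*gamma(s/2)/6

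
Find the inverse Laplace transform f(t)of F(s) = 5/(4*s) 5/4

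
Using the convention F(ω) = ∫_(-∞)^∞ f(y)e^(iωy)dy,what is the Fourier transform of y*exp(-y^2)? I*sqrt(pi)*ω*exp(-ω^2/4)/2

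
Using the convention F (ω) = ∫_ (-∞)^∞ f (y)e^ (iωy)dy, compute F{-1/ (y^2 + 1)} -pi*exp (-Abs (ω))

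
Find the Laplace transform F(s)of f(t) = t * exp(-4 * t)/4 1/(4 * (s + 4)^2)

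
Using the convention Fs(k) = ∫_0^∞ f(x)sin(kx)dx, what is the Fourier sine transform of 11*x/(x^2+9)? 11*pi*exp(-3*k)/2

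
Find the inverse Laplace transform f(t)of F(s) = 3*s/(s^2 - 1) 3*cosh(t)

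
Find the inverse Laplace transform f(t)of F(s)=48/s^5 2 * t^4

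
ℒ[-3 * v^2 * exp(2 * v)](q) -6/(q - 2)^3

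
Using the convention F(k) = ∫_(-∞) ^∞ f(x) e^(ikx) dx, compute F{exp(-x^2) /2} sqrt(pi) * exp(-k^2/4) /2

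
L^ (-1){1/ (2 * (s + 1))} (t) exp (-t)/2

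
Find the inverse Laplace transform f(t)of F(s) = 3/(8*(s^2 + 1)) 3*sin(t)/8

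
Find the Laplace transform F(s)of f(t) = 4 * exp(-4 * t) 4/(s + 4)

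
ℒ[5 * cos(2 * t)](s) 5 * s/(s^2 + 4)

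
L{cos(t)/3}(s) s/(3 * (s^2 + 1))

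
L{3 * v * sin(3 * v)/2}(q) 9 * q/(q^2+9)^2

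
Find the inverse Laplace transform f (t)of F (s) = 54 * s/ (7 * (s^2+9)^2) 9 * t * sin (3 * t)/7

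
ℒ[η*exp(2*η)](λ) (λ - 2)^(-2)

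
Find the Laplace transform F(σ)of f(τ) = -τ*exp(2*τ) -1/(σ - 2)^2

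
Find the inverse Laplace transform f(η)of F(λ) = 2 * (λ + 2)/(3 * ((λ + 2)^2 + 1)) 2 * exp(-2 * η) * cos(η)/3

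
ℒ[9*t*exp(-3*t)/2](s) 9/(2*(s + 3)^2)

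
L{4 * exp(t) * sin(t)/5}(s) 4/(5 * ((s - 1)^2 + 1))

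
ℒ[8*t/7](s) 8/ (7*s^2)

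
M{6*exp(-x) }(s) 6*gamma(s) 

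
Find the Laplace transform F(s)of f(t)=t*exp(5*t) (s - 5)^(-2)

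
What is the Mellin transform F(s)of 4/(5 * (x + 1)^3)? 2 * pi * (s - 2) * (s - 1)/(5 * sin(pi * s))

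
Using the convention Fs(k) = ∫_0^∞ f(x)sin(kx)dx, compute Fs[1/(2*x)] pi/4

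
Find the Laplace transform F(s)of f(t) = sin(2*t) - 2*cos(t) 2/(s^2 + 4) - 2*s/(s^2 + 1)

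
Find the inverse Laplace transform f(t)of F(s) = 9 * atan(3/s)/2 9 * sin(3 * t)/(2 * t)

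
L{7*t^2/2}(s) 7/s^3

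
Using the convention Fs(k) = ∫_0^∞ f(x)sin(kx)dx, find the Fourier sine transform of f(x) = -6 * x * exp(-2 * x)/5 -24 * k/(5 * (k^2 + 4)^2)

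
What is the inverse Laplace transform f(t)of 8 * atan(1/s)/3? 8 * sin(t)/(3 * t)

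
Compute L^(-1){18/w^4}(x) 3*x^3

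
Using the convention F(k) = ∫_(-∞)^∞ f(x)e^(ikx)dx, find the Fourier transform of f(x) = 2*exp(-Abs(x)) 4/(k^2 + 1)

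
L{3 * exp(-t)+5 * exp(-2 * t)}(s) 3/(s+1)+5/(s+2)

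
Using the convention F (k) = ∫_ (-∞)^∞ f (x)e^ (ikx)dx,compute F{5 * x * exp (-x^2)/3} 5 * I * sqrt (pi) * k * exp (-k^2/4)/6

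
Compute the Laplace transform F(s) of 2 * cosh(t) 2 * s/(s^2 - 1) 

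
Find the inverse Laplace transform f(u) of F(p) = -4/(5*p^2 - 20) -2*sinh(2*u) /5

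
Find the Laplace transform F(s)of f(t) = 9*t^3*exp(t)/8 27/(4*(s - 1)^4)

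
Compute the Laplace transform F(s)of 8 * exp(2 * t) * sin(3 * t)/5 24/(5 * ((s - 2)^2 + 9))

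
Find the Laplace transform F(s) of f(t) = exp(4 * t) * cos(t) (s - 4) /((s - 4) ^2 + 1) 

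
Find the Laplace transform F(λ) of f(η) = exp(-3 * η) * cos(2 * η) (λ + 3) /((λ + 3) ^2 + 4) 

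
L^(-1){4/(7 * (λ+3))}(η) 4 * exp(-3 * η)/7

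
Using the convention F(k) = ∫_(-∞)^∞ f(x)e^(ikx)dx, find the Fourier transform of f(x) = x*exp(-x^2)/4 I*sqrt(pi)*k*exp(-k^2/4)/8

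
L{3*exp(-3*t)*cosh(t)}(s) 3*(s+3)/((s+3)^2 - 1)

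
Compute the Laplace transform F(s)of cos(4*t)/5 s/(5*(s^2 + 16))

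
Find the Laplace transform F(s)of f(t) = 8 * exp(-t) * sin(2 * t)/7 16/(7 * ((s + 1)^2 + 4))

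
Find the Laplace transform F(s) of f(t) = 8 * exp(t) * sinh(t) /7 8/(7 * s * (s - 2) ) 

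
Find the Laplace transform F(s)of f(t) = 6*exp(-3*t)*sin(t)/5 6/(5*((s+3)^2+1))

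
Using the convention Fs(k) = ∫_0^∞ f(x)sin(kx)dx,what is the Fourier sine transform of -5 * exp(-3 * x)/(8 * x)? -5 * atan(k/3)/8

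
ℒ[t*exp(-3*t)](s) (s + 3)^(-2)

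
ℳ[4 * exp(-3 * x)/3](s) 4 * gamma(s)/(3 * 3^s)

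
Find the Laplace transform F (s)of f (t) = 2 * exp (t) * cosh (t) 2 * (s - 1)/ (s * (s - 2))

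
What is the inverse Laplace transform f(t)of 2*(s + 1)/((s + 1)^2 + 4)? 2*exp(-t)*cos(2*t)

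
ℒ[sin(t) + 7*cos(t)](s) 7*s/(s^2 + 1) + 1/(s^2 + 1)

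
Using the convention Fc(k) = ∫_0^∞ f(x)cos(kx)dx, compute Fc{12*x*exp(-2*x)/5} 12*(4 - k^2)/(5*(k^2 + 4)^2)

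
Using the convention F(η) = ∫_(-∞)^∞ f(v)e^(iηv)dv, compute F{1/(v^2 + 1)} pi*exp(-Abs(η))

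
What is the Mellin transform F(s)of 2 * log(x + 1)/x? -2 * pi * csc(pi * s)/(s - 1)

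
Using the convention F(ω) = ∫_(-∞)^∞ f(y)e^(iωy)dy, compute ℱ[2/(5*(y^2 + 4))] pi*exp(-2*Abs(ω))/5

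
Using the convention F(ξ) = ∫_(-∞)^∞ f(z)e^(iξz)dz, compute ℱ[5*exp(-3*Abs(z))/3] 10/(ξ^2 + 9)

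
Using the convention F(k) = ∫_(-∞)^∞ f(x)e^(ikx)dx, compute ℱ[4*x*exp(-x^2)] 2*I*sqrt(pi)*k*exp(-k^2/4)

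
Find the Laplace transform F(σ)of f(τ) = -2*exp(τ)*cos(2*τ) 2*(1 - σ)/((σ - 1)^2 + 4)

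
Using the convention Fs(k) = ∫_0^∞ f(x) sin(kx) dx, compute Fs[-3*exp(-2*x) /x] -3*atan(k/2) 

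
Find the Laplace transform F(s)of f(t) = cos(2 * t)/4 s/(4 * (s^2 + 4))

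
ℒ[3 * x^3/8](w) 9/(4 * w^4)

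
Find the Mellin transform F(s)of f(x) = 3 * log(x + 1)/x -3 * pi * csc(pi * s)/(s - 1)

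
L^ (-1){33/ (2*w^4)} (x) 11*x^3/4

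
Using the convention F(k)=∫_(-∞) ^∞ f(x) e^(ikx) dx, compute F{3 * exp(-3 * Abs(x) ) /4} 9/(2 * (k^2 + 9) ) 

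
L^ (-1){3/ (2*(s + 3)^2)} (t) 3*t*exp (-3*t)/2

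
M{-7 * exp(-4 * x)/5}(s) -7 * gamma(s)/(5 * 4^s)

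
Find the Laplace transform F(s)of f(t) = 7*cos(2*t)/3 7*s/(3*(s^2 + 4))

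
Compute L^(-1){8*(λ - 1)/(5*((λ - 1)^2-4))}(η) 8*exp(η)*cosh(2*η)/5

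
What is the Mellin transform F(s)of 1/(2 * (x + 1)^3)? pi * (s - 2) * (s - 1)/(4 * sin(pi * s))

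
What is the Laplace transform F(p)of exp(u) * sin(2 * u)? 2/((p - 1)^2 + 4)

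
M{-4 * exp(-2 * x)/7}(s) -2^(2 - s) * gamma(s)/7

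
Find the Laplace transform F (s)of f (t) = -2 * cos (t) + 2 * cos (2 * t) 2 * s/ (s^2 + 4) - 2 * s/ (s^2 + 1)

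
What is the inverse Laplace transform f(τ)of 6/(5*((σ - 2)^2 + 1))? 6*exp(2*τ)*sin(τ)/5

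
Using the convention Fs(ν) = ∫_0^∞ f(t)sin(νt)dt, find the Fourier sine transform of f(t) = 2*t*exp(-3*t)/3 4*ν/(ν^2 + 9)^2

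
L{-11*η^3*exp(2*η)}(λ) -66/(λ - 2)^4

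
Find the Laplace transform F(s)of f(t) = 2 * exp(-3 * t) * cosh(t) 2 * (s + 3)/((s + 3)^2 - 1)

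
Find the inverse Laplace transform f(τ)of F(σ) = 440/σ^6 11 * τ^5/3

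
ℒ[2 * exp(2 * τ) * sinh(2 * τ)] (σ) 4/(σ * (σ - 4) ) 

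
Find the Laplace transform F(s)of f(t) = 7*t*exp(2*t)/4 7/(4*(s - 2)^2)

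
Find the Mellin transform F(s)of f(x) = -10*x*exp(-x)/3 -10*gamma(s + 1)/3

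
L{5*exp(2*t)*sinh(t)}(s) 5/((s - 2)^2 - 1)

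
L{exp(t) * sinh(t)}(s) 1/(s * (s - 2))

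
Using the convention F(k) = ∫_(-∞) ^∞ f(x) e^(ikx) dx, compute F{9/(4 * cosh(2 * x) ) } 9 * pi/(8 * cosh(pi * k/4) ) 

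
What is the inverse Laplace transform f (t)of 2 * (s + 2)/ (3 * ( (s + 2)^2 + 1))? 2 * exp (-2 * t) * cos (t)/3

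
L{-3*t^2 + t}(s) s^(-2)-6/s^3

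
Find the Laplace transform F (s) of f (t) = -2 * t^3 -12/s^4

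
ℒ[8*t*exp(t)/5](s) 8/(5*(s - 1)^2)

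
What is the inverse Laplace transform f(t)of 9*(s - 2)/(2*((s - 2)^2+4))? 9*exp(2*t)*cos(2*t)/2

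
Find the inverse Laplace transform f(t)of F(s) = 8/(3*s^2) 8*t/3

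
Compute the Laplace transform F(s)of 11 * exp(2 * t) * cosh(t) 11 * (s - 2)/((s - 2)^2 - 1)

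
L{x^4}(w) 24/w^5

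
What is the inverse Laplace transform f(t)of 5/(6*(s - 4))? 5*exp(4*t)/6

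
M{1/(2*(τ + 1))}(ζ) pi*csc(pi*ζ)/2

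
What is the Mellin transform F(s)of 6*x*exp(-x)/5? 6*gamma(s + 1)/5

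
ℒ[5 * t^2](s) 10/s^3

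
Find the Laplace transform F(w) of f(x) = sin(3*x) 3/(w^2 + 9) 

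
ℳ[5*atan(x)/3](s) -5*pi*sec(pi*s/2)/(6*s)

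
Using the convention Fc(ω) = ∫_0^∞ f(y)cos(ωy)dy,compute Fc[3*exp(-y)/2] 3/(2*(ω^2 + 1))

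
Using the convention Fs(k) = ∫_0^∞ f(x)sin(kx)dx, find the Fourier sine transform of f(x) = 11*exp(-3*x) 11*k/(k^2 + 9)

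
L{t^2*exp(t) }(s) 2/(s - 1) ^3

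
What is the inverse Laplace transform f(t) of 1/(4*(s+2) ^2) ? t*exp(-2*t) /4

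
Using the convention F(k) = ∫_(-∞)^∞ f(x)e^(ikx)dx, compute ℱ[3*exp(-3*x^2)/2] sqrt(3)*sqrt(pi)*exp(-k^2/12)/2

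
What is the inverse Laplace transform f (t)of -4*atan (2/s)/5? -4*sin (2*t)/ (5*t)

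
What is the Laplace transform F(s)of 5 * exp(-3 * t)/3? 5/(3 * (s + 3))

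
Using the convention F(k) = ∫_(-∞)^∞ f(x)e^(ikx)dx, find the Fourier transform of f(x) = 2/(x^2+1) 2*pi*exp(-Abs(k))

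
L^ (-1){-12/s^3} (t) -6*t^2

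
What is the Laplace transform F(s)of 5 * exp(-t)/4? 5/(4 * (s + 1))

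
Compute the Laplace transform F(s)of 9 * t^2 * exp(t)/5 18/(5 * (s - 1)^3)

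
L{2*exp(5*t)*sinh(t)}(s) 2/((s - 5)^2-1)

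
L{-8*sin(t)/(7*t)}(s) -8*atan(1/s)/7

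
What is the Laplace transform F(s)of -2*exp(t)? -2/(s - 1)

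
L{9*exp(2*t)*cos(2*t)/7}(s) 9*(s - 2)/(7*((s - 2)^2 + 4))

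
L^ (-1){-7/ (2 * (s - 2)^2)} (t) -7 * t * exp (2 * t)/2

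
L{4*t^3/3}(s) 8/s^4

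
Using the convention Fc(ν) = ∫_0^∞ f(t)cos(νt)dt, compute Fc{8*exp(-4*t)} 32/(ν^2 + 16)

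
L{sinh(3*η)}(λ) 3/(λ^2 - 9)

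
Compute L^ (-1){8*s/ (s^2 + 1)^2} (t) 4*t*sin (t)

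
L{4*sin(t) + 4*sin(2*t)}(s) 4/(s^2 + 1) + 8/(s^2 + 4)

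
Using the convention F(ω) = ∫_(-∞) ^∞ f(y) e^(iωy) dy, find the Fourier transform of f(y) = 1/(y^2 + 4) pi*exp(-2*Abs(ω) ) /2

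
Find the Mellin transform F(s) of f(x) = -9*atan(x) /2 9*pi*sec(pi*s/2) /(4*s) 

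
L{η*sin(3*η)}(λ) 6*λ/(λ^2 + 9)^2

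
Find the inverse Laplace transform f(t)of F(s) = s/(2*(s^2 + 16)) cos(4*t)/2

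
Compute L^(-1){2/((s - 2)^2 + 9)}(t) 2 * exp(2 * t) * sin(3 * t)/3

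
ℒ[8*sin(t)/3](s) 8/(3*(s^2 + 1))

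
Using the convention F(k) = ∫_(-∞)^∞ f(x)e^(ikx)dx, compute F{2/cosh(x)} 2*pi/cosh(pi*k/2)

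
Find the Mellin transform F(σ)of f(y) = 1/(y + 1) pi*csc(pi*σ)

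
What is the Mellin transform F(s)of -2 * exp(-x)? -2 * gamma(s)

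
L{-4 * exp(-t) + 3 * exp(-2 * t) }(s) 3/(s + 2) - 4/(s + 1) 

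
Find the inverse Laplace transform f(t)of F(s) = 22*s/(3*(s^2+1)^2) 11*t*sin(t)/3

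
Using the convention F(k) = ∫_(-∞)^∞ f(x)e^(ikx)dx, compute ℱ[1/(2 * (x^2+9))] pi * exp(-3 * Abs(k))/6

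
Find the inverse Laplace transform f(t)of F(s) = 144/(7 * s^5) 6 * t^4/7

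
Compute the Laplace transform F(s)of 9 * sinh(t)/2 9/(2 * (s^2 - 1))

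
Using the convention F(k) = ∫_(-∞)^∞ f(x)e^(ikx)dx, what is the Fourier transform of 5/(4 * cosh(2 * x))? 5 * pi/(8 * cosh(pi * k/4))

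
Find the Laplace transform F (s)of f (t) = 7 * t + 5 7/s^2 + 5/s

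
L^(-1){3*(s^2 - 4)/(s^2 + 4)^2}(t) 3*t*cos(2*t)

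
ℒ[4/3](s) 4/(3*s)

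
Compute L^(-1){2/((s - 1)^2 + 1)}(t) 2 * exp(t) * sin(t)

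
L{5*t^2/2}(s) 5/s^3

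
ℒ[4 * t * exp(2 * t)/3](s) 4/(3 * (s - 2)^2)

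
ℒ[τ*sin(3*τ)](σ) 6*σ/(σ^2 + 9)^2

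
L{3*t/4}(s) 3/(4*s^2)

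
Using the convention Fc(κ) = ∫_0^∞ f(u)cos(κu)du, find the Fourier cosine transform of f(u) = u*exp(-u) (1 - κ^2)/(κ^2 + 1)^2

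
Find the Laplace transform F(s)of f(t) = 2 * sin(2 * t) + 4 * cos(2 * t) 4 * s/(s^2 + 4) + 4/(s^2 + 4)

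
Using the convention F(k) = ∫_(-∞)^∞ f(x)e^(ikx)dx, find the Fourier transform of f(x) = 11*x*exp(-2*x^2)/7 11*sqrt(2)*I*sqrt(pi)*k*exp(-k^2/8)/56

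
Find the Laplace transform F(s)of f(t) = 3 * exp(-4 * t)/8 3/(8 * (s + 4))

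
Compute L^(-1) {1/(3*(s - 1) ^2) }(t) t*exp(t) /3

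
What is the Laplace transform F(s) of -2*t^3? -12/s^4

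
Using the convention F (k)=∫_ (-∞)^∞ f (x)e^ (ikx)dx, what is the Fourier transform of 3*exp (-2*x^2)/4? 3*sqrt (2)*sqrt (pi)*exp (-k^2/8)/8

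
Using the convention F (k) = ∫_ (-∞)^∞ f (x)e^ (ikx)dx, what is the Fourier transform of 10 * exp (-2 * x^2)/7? 5 * sqrt (2) * sqrt (pi) * exp (-k^2/8)/7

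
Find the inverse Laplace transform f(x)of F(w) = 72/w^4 12 * x^3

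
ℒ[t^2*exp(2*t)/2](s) (s - 2)^(-3)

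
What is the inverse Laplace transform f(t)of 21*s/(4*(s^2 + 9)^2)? 7*t*sin(3*t)/8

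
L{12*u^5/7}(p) 1440/(7*p^6)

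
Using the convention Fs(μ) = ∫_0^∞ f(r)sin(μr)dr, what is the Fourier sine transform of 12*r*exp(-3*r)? 72*μ/(μ^2 + 9)^2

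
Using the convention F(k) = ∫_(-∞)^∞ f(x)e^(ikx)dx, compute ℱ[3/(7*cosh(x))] 3*pi/(7*cosh(pi*k/2))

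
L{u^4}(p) 24/p^5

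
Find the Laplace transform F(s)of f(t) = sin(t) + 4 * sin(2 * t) 1/(s^2 + 1) + 8/(s^2 + 4)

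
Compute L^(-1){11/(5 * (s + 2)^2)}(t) 11 * t * exp(-2 * t)/5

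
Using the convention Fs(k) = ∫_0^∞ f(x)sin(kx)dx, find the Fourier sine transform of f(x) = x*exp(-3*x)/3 2*k/(k^2+9)^2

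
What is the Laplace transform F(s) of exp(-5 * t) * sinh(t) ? 1/((s + 5) ^2 - 1) 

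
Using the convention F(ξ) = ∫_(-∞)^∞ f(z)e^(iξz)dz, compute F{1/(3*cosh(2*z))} pi/(6*cosh(pi*ξ/4))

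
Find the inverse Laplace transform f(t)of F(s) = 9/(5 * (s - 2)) 9 * exp(2 * t)/5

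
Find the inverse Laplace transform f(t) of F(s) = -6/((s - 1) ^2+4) -3 * exp(t) * sin(2 * t) 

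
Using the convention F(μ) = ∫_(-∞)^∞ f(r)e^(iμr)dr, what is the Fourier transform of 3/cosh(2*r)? 3*pi/(2*cosh(pi*μ/4))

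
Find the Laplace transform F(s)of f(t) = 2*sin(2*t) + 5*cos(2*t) 5*s/(s^2 + 4) + 4/(s^2 + 4)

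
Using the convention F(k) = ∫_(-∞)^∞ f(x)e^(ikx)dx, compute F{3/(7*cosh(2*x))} 3*pi/(14*cosh(pi*k/4))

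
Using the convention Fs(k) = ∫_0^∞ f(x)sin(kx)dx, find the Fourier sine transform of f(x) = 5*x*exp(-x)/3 10*k/(3*(k^2 + 1)^2)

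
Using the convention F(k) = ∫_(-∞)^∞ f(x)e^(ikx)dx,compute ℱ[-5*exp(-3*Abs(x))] -30/(k^2 + 9)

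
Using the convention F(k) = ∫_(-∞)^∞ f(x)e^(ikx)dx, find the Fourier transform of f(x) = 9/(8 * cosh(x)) 9 * pi/(8 * cosh(pi * k/2))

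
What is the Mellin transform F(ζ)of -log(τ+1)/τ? pi*csc(pi*ζ)/(ζ - 1)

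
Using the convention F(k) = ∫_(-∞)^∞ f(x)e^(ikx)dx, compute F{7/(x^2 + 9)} 7*pi*exp(-3*Abs(k))/3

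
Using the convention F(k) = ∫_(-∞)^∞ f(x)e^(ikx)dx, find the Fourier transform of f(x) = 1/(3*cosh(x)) pi/(3*cosh(pi*k/2))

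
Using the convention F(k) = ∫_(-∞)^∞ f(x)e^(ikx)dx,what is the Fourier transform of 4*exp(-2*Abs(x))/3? 16/(3*(k^2 + 4))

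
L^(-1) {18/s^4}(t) 3 * t^3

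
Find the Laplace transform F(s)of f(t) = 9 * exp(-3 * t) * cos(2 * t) 9 * (s + 3)/((s + 3)^2 + 4)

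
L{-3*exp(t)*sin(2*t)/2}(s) -3/((s - 1)^2 + 4)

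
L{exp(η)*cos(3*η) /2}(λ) (λ - 1) /(2*((λ - 1) ^2 + 9) ) 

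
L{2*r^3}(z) 12/z^4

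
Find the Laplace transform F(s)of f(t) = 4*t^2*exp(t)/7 8/(7*(s - 1)^3)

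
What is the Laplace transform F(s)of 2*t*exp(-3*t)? 2/(s + 3)^2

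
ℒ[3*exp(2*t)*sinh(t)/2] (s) 3/(2*((s - 2)^2 - 1))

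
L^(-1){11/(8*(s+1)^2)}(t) 11*t*exp(-t)/8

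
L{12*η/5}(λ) 12/(5*λ^2)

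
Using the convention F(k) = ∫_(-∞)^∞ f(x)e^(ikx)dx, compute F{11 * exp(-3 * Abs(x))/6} 11/(k^2 + 9)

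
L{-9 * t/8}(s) -9/(8 * s^2)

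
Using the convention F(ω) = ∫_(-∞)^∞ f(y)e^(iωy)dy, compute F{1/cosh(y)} pi/cosh(pi*ω/2)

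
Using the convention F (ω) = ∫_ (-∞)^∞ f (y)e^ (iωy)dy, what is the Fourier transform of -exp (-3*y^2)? -sqrt (3)*sqrt (pi)*exp (-ω^2/12)/3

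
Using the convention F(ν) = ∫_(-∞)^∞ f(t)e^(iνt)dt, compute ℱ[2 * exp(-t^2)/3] 2 * sqrt(pi) * exp(-ν^2/4)/3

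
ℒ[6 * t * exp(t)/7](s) 6/(7 * (s - 1)^2)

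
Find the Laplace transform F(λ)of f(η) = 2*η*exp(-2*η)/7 2/(7*(λ + 2)^2)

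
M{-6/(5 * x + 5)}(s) -6 * pi * csc(pi * s)/5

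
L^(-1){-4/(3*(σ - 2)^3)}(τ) -2*τ^2*exp(2*τ)/3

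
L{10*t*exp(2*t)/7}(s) 10/(7*(s - 2)^2)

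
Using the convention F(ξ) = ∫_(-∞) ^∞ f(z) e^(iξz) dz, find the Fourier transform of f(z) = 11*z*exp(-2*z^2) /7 11*sqrt(2)*I*sqrt(pi)*ξ*exp(-ξ^2/8) /56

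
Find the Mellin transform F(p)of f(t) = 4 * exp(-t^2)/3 2 * gamma(p/2)/3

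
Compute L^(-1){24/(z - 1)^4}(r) 4*r^3*exp(r)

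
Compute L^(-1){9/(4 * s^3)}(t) 9 * t^2/8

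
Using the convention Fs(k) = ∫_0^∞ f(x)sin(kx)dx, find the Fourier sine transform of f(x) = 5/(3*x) 5*pi/6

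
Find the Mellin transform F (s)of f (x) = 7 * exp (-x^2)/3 7 * gamma (s/2)/6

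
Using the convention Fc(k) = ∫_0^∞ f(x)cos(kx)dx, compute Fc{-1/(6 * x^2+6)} -pi * exp(-k)/12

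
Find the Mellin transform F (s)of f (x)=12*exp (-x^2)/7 6*gamma (s/2)/7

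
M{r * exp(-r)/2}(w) gamma(w + 1)/2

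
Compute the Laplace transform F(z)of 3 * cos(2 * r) 3 * z/(z^2 + 4)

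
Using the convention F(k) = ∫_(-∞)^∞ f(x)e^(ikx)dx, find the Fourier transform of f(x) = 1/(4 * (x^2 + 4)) pi * exp(-2 * Abs(k))/8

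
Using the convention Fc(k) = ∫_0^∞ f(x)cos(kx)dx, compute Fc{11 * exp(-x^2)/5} 11 * sqrt(pi) * exp(-k^2/4)/10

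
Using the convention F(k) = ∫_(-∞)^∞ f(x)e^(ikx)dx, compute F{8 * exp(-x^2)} 8 * sqrt(pi) * exp(-k^2/4)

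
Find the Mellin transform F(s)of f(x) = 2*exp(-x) 2*gamma(s)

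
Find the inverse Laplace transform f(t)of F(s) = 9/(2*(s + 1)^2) 9*t*exp(-t)/2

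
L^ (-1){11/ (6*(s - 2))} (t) 11*exp (2*t)/6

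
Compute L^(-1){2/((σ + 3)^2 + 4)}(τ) exp(-3 * τ) * sin(2 * τ)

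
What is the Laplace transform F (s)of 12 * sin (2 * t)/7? 24/ (7 * (s^2 + 4))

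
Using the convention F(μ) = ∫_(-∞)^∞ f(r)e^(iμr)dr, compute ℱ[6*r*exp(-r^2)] 3*I*sqrt(pi)*μ*exp(-μ^2/4)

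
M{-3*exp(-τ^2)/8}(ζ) -3*gamma(ζ/2)/16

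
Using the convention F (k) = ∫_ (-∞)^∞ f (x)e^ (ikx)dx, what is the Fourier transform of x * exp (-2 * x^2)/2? sqrt (2) * I * sqrt (pi) * k * exp (-k^2/8)/16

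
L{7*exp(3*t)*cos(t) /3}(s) 7*(s - 3) /(3*((s - 3) ^2+1) ) 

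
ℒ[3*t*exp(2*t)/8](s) 3/(8*(s - 2)^2)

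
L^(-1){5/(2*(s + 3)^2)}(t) 5*t*exp(-3*t)/2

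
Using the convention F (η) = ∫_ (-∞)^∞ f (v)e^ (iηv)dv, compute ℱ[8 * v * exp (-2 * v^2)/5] sqrt (2) * I * sqrt (pi) * η * exp (-η^2/8)/5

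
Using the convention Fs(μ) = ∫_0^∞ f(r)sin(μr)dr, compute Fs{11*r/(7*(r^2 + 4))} 11*pi*exp(-2*μ)/14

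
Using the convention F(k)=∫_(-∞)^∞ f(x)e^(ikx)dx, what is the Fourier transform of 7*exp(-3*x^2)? 7*sqrt(3)*sqrt(pi)*exp(-k^2/12)/3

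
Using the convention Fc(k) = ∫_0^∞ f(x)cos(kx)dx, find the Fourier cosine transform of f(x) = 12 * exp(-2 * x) 24/(k^2 + 4)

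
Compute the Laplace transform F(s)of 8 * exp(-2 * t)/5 8/(5 * (s + 2))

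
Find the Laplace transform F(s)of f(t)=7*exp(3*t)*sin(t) 7/((s - 3)^2 + 1)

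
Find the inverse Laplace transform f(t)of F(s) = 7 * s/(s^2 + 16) 7 * cos(4 * t)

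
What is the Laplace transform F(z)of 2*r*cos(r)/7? 2*(z^2-1)/(7*(z^2 + 1)^2)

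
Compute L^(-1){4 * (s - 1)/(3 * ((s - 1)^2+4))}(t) 4 * exp(t) * cos(2 * t)/3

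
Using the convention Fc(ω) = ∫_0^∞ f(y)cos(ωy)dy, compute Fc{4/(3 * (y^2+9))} 2 * pi * exp(-3 * ω)/9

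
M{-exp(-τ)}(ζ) -gamma(ζ)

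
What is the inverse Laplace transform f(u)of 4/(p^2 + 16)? sin(4 * u)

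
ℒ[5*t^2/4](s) 5/(2*s^3)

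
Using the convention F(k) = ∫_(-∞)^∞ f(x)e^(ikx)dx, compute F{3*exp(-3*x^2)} sqrt(3)*sqrt(pi)*exp(-k^2/12)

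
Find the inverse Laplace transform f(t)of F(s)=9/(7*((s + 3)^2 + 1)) 9*exp(-3*t)*sin(t)/7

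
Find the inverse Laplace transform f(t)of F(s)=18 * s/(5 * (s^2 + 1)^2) 9 * t * sin(t)/5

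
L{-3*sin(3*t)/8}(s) -9/(8*s^2 + 72)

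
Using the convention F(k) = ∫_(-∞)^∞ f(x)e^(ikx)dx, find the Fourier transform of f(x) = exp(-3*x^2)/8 sqrt(3)*sqrt(pi)*exp(-k^2/12)/24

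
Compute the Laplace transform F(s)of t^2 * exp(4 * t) 2/(s - 4)^3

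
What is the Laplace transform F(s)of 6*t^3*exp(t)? 36/(s - 1)^4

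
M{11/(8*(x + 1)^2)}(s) -11*pi*(s - 1)/(8*sin(pi*s))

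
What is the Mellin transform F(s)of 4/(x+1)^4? 2 * gamma(s) * gamma(4 - s)/3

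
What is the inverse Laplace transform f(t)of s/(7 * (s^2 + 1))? cos(t)/7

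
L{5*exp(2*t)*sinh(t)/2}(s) 5/(2*((s - 2)^2 - 1))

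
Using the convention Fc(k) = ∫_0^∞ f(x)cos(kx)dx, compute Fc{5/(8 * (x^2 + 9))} 5 * pi * exp(-3 * k)/48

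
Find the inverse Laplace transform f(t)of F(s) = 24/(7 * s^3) 12 * t^2/7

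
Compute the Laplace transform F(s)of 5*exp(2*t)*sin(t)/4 5/(4*((s - 2)^2 + 1))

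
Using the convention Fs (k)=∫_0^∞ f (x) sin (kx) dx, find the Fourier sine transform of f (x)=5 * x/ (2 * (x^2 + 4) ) 5 * pi * exp (-2 * k) /4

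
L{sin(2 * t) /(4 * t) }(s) atan(2/s) /4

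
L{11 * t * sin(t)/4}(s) 11 * s/(2 * (s^2 + 1)^2)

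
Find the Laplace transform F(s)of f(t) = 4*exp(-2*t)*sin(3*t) 12/((s + 2)^2 + 9)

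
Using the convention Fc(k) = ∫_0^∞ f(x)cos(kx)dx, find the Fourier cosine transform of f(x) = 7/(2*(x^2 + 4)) 7*pi*exp(-2*k)/8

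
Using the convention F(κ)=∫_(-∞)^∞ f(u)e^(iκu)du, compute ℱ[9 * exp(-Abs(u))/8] 9/(4 * (κ^2 + 1))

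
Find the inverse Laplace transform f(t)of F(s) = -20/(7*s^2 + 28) -10*sin(2*t)/7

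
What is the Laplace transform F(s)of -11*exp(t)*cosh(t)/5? 11*(1 - s)/(5*s*(s - 2))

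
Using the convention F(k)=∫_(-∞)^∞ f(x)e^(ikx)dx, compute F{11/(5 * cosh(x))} 11 * pi/(5 * cosh(pi * k/2))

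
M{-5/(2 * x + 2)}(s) -5 * pi * csc(pi * s)/2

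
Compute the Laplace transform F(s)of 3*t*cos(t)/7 3*(s^2 - 1)/(7*(s^2 + 1)^2)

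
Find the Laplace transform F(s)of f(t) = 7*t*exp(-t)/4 7/(4*(s + 1)^2)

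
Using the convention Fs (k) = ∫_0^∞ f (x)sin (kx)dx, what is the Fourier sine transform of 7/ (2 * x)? 7 * pi/4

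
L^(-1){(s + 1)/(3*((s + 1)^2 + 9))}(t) exp(-t)*cos(3*t)/3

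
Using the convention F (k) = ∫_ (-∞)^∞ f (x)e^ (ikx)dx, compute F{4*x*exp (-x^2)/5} 2*I*sqrt (pi)*k*exp (-k^2/4)/5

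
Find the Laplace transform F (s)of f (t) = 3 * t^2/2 3/s^3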